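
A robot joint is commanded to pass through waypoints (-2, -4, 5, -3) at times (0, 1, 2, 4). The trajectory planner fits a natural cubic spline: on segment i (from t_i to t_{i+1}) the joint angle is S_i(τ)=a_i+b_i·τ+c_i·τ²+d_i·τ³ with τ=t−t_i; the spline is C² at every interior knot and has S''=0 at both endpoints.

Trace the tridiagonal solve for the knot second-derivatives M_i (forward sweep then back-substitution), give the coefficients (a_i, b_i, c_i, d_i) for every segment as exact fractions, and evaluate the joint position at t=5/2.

  seg 0: a=-2 b=-125/23 c=0 d=79/23
  seg 1: a=-4 b=112/23 c=237/23 d=-142/23
  seg 2: a=5 b=160/23 c=-189/23 d=63/46
S(5/2) = 2427/368

Δ: Δ0=-2, Δ1=9, Δ2=-4
row 1: diag=4, rhs=66; c'=1/4, d'=33/2
row 2: denom=6−1·1/4=23/4; d'=(-78−1·33/2)/(23/4)=-378/23
back: M2=-378/23
back: M1=33/2−1/4·-378/23=474/23
M: M0=0, M1=474/23, M2=-378/23, M3=0
seg 0: a=-2, c=M0/2=0, d=(M1−M0)/(6·1)=79/23, b=Δ0−h0·(2M0+M1)/6=-125/23
seg 1: a=-4, c=M1/2=237/23, d=(M2−M1)/(6·1)=-142/23, b=Δ1−h1·(2M1+M2)/6=112/23
seg 2: a=5, c=M2/2=-189/23, d=(M3−M2)/(6·2)=63/46, b=Δ2−h2·(2M2+M3)/6=160/23
t_q=5/2 → seg 2, τ=1/2; S=5+160/23·τ+-189/23·τ²+63/46·τ³=2427/368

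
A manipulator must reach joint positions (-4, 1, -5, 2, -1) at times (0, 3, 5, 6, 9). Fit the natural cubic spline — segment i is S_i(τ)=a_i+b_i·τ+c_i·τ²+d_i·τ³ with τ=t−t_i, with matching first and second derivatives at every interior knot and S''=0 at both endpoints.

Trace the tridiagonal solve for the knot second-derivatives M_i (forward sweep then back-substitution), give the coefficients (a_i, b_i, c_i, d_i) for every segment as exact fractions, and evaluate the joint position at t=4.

  seg 0: a=-4 b=958/219 c=0 d=-593/1971
  seg 1: a=1 b=-821/219 c=-593/219 d=225/146
  seg 2: a=-5 b=857/219 c=1432/219 d=-252/73
  seg 3: a=2 b=1453/219 c=-836/219 d=836/1971
S(4) = -1715/438

Δ: Δ0=5/3, Δ1=-3, Δ2=7, Δ3=-1
row 1: diag=10, rhs=-28; c'=1/5, d'=-14/5
row 2: denom=6−2·1/5=28/5; d'=(60−2·-14/5)/(28/5)=82/7
row 3: denom=8−1·5/28=219/28; d'=(-48−1·82/7)/(219/28)=-1672/219
back: M3=-1672/219
back: M2=82/7−5/28·-1672/219=2864/219
back: M1=-14/5−1/5·2864/219=-1186/219
M: M0=0, M1=-1186/219, M2=2864/219, M3=-1672/219, M4=0
seg 0: a=-4, c=M0/2=0, d=(M1−M0)/(6·3)=-593/1971, b=Δ0−h0·(2M0+M1)/6=958/219
seg 1: a=1, c=M1/2=-593/219, d=(M2−M1)/(6·2)=225/146, b=Δ1−h1·(2M1+M2)/6=-821/219
seg 2: a=-5, c=M2/2=1432/219, d=(M3−M2)/(6·1)=-252/73, b=Δ2−h2·(2M2+M3)/6=857/219
seg 3: a=2, c=M3/2=-836/219, d=(M4−M3)/(6·3)=836/1971, b=Δ3−h3·(2M3+M4)/6=1453/219
t_q=4 → seg 1, τ=1; S=1+-821/219·τ+-593/219·τ²+225/146·τ³=-1715/438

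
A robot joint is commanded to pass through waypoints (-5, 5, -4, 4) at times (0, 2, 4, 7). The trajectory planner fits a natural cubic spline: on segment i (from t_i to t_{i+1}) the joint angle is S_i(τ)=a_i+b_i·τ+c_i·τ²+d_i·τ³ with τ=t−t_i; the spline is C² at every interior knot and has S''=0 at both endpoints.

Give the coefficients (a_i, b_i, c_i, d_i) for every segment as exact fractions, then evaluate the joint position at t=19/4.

  seg 0: a=-5 b=449/57 c=0 d=-41/57
  seg 1: a=5 b=-43/57 c=-82/19 d=557/456
  seg 2: a=-4 b=-383/114 c=229/76 d=-229/684
S(19/4) = -24155/4864

Δ: Δ0=5, Δ1=-9/2, Δ2=8/3
row 1: diag=8, rhs=-57; c'=1/4, d'=-57/8
row 2: denom=10−2·1/4=19/2; d'=(43−2·-57/8)/(19/2)=229/38
back: M2=229/38
back: M1=-57/8−1/4·229/38=-164/19
M: M0=0, M1=-164/19, M2=229/38, M3=0
seg 0: a=-5, c=M0/2=0, d=(M1−M0)/(6·2)=-41/57, b=Δ0−h0·(2M0+M1)/6=449/57
seg 1: a=5, c=M1/2=-82/19, d=(M2−M1)/(6·2)=557/456, b=Δ1−h1·(2M1+M2)/6=-43/57
seg 2: a=-4, c=M2/2=229/76, d=(M3−M2)/(6·3)=-229/684, b=Δ2−h2·(2M2+M3)/6=-383/114
t_q=19/4 → seg 2, τ=3/4; S=-4+-383/114·τ+229/76·τ²+-229/684·τ³=-24155/4864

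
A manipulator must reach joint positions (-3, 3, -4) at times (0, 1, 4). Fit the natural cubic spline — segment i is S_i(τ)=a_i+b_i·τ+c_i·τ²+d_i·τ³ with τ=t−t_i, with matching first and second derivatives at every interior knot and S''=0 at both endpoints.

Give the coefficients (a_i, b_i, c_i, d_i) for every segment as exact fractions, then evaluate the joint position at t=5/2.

Δ: Δ0=6, Δ1=-7/3
row 1: diag=8, rhs=-50; c'=3/8, d'=-25/4
back: M1=-25/4
M: M0=0, M1=-25/4, M2=0
seg 0: a=-3, c=M0/2=0, d=(M1−M0)/(6·1)=-25/24, b=Δ0−h0·(2M0+M1)/6=169/24
seg 1: a=3, c=M1/2=-25/8, d=(M2−M1)/(6·3)=25/72, b=Δ1−h1·(2M1+M2)/6=47/12
t_q=5/2 → seg 1, τ=3/2; S=3+47/12·τ+-25/8·τ²+25/72·τ³=193/64

  seg 0: a=-3 b=169/24 c=0 d=-25/24
  seg 1: a=3 b=47/12 c=-25/8 d=25/72
S(5/2) = 193/64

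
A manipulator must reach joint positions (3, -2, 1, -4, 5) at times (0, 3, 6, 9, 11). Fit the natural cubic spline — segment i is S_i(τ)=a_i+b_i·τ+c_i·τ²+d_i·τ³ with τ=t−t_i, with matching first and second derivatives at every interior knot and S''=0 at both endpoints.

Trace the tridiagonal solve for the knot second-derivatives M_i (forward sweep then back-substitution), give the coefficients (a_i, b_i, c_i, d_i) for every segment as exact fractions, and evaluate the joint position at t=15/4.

Δ: Δ0=-5/3, Δ1=1, Δ2=-5/3, Δ3=9/2
row 1: diag=12, rhs=16; c'=1/4, d'=4/3
row 2: denom=12−3·1/4=45/4; d'=(-16−3·4/3)/(45/4)=-16/9
row 3: denom=10−3·4/15=46/5; d'=(37−3·-16/9)/(46/5)=635/138
back: M3=635/138
back: M2=-16/9−4/15·635/138=-622/207
back: M1=4/3−1/4·-622/207=863/414
M: M0=0, M1=863/414, M2=-622/207, M3=635/138, M4=0
seg 0: a=3, c=M0/2=0, d=(M1−M0)/(6·3)=863/7452, b=Δ0−h0·(2M0+M1)/6=-2243/828
seg 1: a=-2, c=M1/2=863/828, d=(M2−M1)/(6·3)=-2107/7452, b=Δ1−h1·(2M1+M2)/6=173/414
seg 2: a=1, c=M2/2=-311/207, d=(M3−M2)/(6·3)=3149/7452, b=Δ2−h2·(2M2+M3)/6=-797/828
seg 3: a=-4, c=M3/2=635/276, d=(M4−M3)/(6·2)=-635/1656, b=Δ3−h3·(2M3+M4)/6=593/414
t_q=15/4 → seg 1, τ=3/4; S=-2+173/414·τ+863/828·τ²+-2107/7452·τ³=-7181/5888

  seg 0: a=3 b=-2243/828 c=0 d=863/7452
  seg 1: a=-2 b=173/414 c=863/828 d=-2107/7452
  seg 2: a=1 b=-797/828 c=-311/207 d=3149/7452
  seg 3: a=-4 b=593/414 c=635/276 d=-635/1656
S(15/4) = -7181/5888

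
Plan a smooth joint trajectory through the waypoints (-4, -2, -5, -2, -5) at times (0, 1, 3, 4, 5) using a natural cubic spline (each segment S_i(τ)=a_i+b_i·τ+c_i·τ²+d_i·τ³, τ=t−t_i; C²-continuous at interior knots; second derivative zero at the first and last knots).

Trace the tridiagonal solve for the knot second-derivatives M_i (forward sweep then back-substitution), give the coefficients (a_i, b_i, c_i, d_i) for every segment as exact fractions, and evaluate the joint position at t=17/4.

Δ: Δ0=2, Δ1=-3/2, Δ2=3, Δ3=-3
row 1: diag=6, rhs=-21; c'=1/3, d'=-7/2
row 2: denom=6−2·1/3=16/3; d'=(27−2·-7/2)/(16/3)=51/8
row 3: denom=4−1·3/16=61/16; d'=(-36−1·51/8)/(61/16)=-678/61
back: M3=-678/61
back: M2=51/8−3/16·-678/61=516/61
back: M1=-7/2−1/3·516/61=-771/122
M: M0=0, M1=-771/122, M2=516/61, M3=-678/61, M4=0
seg 0: a=-4, c=M0/2=0, d=(M1−M0)/(6·1)=-257/244, b=Δ0−h0·(2M0+M1)/6=745/244
seg 1: a=-2, c=M1/2=-771/244, d=(M2−M1)/(6·2)=601/488, b=Δ1−h1·(2M1+M2)/6=-13/122
seg 2: a=-5, c=M2/2=258/61, d=(M3−M2)/(6·1)=-199/61, b=Δ2−h2·(2M2+M3)/6=124/61
seg 3: a=-2, c=M3/2=-339/61, d=(M4−M3)/(6·1)=113/61, b=Δ3−h3·(2M3+M4)/6=43/61
t_q=17/4 → seg 3, τ=1/4; S=-2+43/61·τ+-339/61·τ²+113/61·τ³=-8363/3904

  seg 0: a=-4 b=745/244 c=0 d=-257/244
  seg 1: a=-2 b=-13/122 c=-771/244 d=601/488
  seg 2: a=-5 b=124/61 c=258/61 d=-199/61
  seg 3: a=-2 b=43/61 c=-339/61 d=113/61
S(17/4) = -8363/3904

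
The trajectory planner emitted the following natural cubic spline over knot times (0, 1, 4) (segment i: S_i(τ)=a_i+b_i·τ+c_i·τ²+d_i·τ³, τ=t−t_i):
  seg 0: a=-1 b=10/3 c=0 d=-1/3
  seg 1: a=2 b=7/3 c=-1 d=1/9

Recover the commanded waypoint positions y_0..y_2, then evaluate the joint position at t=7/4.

y_0 = S_0(0) = a_0 = -1
y_1 = S_1(0) = a_1 = 2
y_2 = S_1(3) = 3
t_q=7/4 is in segment 1 (τ=3/4); S_1(τ)=207/64

y_0=-1 y_1=2 y_2=3
S(7/4) = 207/64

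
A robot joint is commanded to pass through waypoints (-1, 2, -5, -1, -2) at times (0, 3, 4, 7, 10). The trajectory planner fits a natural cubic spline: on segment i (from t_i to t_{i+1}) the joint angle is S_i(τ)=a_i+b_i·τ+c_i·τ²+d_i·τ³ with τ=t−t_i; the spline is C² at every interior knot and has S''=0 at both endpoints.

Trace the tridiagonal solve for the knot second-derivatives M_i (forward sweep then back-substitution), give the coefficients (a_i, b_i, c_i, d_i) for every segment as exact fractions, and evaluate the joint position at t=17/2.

  seg 0: a=-1 b=343/76 c=0 d=-89/228
  seg 1: a=2 b=-229/38 c=-267/76 d=193/76
  seg 2: a=-5 b=-413/76 c=78/19 d=-1265/2052
  seg 3: a=-1 b=97/38 c=-329/228 d=329/2052
S(17/2) = 75/608

Δ: Δ0=1, Δ1=-7, Δ2=4/3, Δ3=-1/3
row 1: diag=8, rhs=-48; c'=1/8, d'=-6
row 2: denom=8−1·1/8=63/8; d'=(50−1·-6)/(63/8)=64/9
row 3: denom=12−3·8/21=76/7; d'=(-10−3·64/9)/(76/7)=-329/114
back: M3=-329/114
back: M2=64/9−8/21·-329/114=156/19
back: M1=-6−1/8·156/19=-267/38
M: M0=0, M1=-267/38, M2=156/19, M3=-329/114, M4=0
seg 0: a=-1, c=M0/2=0, d=(M1−M0)/(6·3)=-89/228, b=Δ0−h0·(2M0+M1)/6=343/76
seg 1: a=2, c=M1/2=-267/76, d=(M2−M1)/(6·1)=193/76, b=Δ1−h1·(2M1+M2)/6=-229/38
seg 2: a=-5, c=M2/2=78/19, d=(M3−M2)/(6·3)=-1265/2052, b=Δ2−h2·(2M2+M3)/6=-413/76
seg 3: a=-1, c=M3/2=-329/228, d=(M4−M3)/(6·3)=329/2052, b=Δ3−h3·(2M3+M4)/6=97/38
t_q=17/2 → seg 3, τ=3/2; S=-1+97/38·τ+-329/228·τ²+329/2052·τ³=75/608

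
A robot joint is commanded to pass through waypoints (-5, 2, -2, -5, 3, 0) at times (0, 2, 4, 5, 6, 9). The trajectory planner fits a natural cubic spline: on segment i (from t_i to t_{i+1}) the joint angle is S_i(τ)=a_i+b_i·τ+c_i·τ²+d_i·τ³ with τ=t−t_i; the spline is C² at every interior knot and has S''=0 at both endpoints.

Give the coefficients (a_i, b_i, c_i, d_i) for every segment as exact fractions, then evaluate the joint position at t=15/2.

Δ: Δ0=7/2, Δ1=-2, Δ2=-3, Δ3=8, Δ4=-1
row 1: diag=8, rhs=-33; c'=1/4, d'=-33/8
row 2: denom=6−2·1/4=11/2; d'=(-6−2·-33/8)/(11/2)=9/22
row 3: denom=4−1·2/11=42/11; d'=(66−1·9/22)/(42/11)=481/28
row 4: denom=8−1·11/42=325/42; d'=(-54−1·481/28)/(325/42)=-5979/650
back: M4=-5979/650
back: M3=481/28−11/42·-5979/650=6366/325
back: M2=9/22−2/11·6366/325=-2049/650
back: M1=-33/8−1/4·-2049/650=-2169/650
M: M0=0, M1=-2169/650, M2=-2049/650, M3=6366/325, M4=-5979/650, M5=0
seg 0: a=-5, c=M0/2=0, d=(M1−M0)/(6·2)=-723/2600, b=Δ0−h0·(2M0+M1)/6=1499/325
seg 1: a=2, c=M1/2=-2169/1300, d=(M2−M1)/(6·2)=1/65, b=Δ1−h1·(2M1+M2)/6=829/650
seg 2: a=-2, c=M2/2=-2049/1300, d=(M3−M2)/(6·1)=379/100, b=Δ2−h2·(2M2+M3)/6=-3389/650
seg 3: a=-5, c=M3/2=3183/325, d=(M4−M3)/(6·1)=-6237/1300, b=Δ3−h3·(2M3+M4)/6=781/260
seg 4: a=3, c=M4/2=-5979/1300, d=(M5−M4)/(6·3)=1993/3900, b=Δ4−h4·(2M4+M5)/6=5329/650
t_q=15/2 → seg 4, τ=3/2; S=3+5329/650·τ+-5979/1300·τ²+1993/3900·τ³=69411/10400

  seg 0: a=-5 b=1499/325 c=0 d=-723/2600
  seg 1: a=2 b=829/650 c=-2169/1300 d=1/65
  seg 2: a=-2 b=-3389/650 c=-2049/1300 d=379/100
  seg 3: a=-5 b=781/260 c=3183/325 d=-6237/1300
  seg 4: a=3 b=5329/650 c=-5979/1300 d=1993/3900
S(15/2) = 69411/10400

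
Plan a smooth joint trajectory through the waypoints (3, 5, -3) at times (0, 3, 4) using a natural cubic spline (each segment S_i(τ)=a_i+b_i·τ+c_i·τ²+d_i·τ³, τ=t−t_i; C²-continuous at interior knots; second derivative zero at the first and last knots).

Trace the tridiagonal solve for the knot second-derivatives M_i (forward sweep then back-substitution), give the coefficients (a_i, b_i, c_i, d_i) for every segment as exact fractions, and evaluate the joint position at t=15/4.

  seg 0: a=3 b=47/12 c=0 d=-13/36
  seg 1: a=5 b=-35/6 c=-13/4 d=13/12
S(15/4) = -191/256

Δ: Δ0=2/3, Δ1=-8
row 1: diag=8, rhs=-52; c'=1/8, d'=-13/2
back: M1=-13/2
M: M0=0, M1=-13/2, M2=0
seg 0: a=3, c=M0/2=0, d=(M1−M0)/(6·3)=-13/36, b=Δ0−h0·(2M0+M1)/6=47/12
seg 1: a=5, c=M1/2=-13/4, d=(M2−M1)/(6·1)=13/12, b=Δ1−h1·(2M1+M2)/6=-35/6
t_q=15/4 → seg 1, τ=3/4; S=5+-35/6·τ+-13/4·τ²+13/12·τ³=-191/256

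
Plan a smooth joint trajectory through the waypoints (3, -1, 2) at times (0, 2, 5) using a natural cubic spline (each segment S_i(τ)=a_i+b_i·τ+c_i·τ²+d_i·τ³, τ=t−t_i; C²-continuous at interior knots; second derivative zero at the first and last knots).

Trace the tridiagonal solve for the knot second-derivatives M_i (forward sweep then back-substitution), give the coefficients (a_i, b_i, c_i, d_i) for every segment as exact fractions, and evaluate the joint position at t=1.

  seg 0: a=3 b=-13/5 c=0 d=3/20
  seg 1: a=-1 b=-4/5 c=9/10 d=-1/10
S(1) = 11/20

Δ: Δ0=-2, Δ1=1
row 1: diag=10, rhs=18; c'=3/10, d'=9/5
back: M1=9/5
M: M0=0, M1=9/5, M2=0
seg 0: a=3, c=M0/2=0, d=(M1−M0)/(6·2)=3/20, b=Δ0−h0·(2M0+M1)/6=-13/5
seg 1: a=-1, c=M1/2=9/10, d=(M2−M1)/(6·3)=-1/10, b=Δ1−h1·(2M1+M2)/6=-4/5
t_q=1 → seg 0, τ=1; S=3+-13/5·τ+0·τ²+3/20·τ³=11/20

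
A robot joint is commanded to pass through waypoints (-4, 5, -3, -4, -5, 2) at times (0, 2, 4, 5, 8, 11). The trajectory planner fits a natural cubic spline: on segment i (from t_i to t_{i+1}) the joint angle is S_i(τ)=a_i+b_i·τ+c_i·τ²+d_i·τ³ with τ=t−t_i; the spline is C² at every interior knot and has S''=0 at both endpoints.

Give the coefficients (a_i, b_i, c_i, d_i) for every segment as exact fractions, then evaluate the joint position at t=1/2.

Δ: Δ0=9/2, Δ1=-4, Δ2=-1, Δ3=-1/3, Δ4=7/3
row 1: diag=8, rhs=-51; c'=1/4, d'=-51/8
row 2: denom=6−2·1/4=11/2; d'=(18−2·-51/8)/(11/2)=123/22
row 3: denom=8−1·2/11=86/11; d'=(4−1·123/22)/(86/11)=-35/172
row 4: denom=12−3·33/86=933/86; d'=(16−3·-35/172)/(933/86)=2857/1866
back: M4=2857/1866
back: M3=-35/172−33/86·2857/1866=-246/311
back: M2=123/22−2/11·-246/311=3567/622
back: M1=-51/8−1/4·3567/622=-4857/622
M: M0=0, M1=-4857/622, M2=3567/622, M3=-246/311, M4=2857/1866, M5=0
seg 0: a=-4, c=M0/2=0, d=(M1−M0)/(6·2)=-1619/2488, b=Δ0−h0·(2M0+M1)/6=2209/311
seg 1: a=5, c=M1/2=-4857/1244, d=(M2−M1)/(6·2)=351/311, b=Δ1−h1·(2M1+M2)/6=-439/622
seg 2: a=-3, c=M2/2=3567/1244, d=(M3−M2)/(6·1)=-1353/1244, b=Δ2−h2·(2M2+M3)/6=-1729/622
seg 3: a=-4, c=M3/2=-123/311, d=(M4−M3)/(6·3)=4333/33588, b=Δ3−h3·(2M3+M4)/6=-383/1244
seg 4: a=-5, c=M4/2=2857/3732, d=(M5−M4)/(6·3)=-2857/33588, b=Δ4−h4·(2M4+M5)/6=499/622
t_q=1/2 → seg 0, τ=1/2; S=-4+2209/311·τ+0·τ²+-1619/2488·τ³=-10547/19904

  seg 0: a=-4 b=2209/311 c=0 d=-1619/2488
  seg 1: a=5 b=-439/622 c=-4857/1244 d=351/311
  seg 2: a=-3 b=-1729/622 c=3567/1244 d=-1353/1244
  seg 3: a=-4 b=-383/1244 c=-123/311 d=4333/33588
  seg 4: a=-5 b=499/622 c=2857/3732 d=-2857/33588
S(1/2) = -10547/19904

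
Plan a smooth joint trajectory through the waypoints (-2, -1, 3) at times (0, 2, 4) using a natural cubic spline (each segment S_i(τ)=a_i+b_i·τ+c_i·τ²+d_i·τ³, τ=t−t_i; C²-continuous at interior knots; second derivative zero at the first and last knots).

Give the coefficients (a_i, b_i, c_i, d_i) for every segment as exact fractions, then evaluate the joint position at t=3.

Δ: Δ0=1/2, Δ1=2
row 1: diag=8, rhs=9; c'=1/4, d'=9/8
back: M1=9/8
M: M0=0, M1=9/8, M2=0
seg 0: a=-2, c=M0/2=0, d=(M1−M0)/(6·2)=3/32, b=Δ0−h0·(2M0+M1)/6=1/8
seg 1: a=-1, c=M1/2=9/16, d=(M2−M1)/(6·2)=-3/32, b=Δ1−h1·(2M1+M2)/6=5/4
t_q=3 → seg 1, τ=1; S=-1+5/4·τ+9/16·τ²+-3/32·τ³=23/32

  seg 0: a=-2 b=1/8 c=0 d=3/32
  seg 1: a=-1 b=5/4 c=9/16 d=-3/32
S(3) = 23/32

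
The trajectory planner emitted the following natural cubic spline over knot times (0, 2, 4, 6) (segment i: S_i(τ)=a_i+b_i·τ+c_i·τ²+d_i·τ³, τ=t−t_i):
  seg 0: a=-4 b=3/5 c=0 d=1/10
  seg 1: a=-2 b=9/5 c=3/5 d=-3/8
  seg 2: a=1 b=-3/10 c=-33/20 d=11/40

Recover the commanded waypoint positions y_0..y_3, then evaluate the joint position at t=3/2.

y_0 = S_0(0) = a_0 = -4
y_1 = S_1(0) = a_1 = -2
y_2 = S_2(0) = a_2 = 1
y_3 = S_2(2) = -4
t_q=3/2 is in segment 0 (τ=3/2); S_0(τ)=-221/80

y_0=-4 y_1=-2 y_2=1 y_3=-4
S(3/2) = -221/80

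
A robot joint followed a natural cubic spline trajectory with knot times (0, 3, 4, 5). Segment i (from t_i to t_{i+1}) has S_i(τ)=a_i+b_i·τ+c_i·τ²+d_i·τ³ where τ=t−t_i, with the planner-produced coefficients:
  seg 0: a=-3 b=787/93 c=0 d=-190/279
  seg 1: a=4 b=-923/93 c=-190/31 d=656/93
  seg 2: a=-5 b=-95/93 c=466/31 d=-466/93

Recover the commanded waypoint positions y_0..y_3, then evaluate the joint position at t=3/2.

y_0 = S_0(0) = a_0 = -3
y_1 = S_1(0) = a_1 = 4
y_2 = S_2(0) = a_2 = -5
y_3 = S_2(1) = 4
t_q=3/2 is in segment 0 (τ=3/2); S_0(τ)=917/124

y_0=-3 y_1=4 y_2=-5 y_3=4
S(3/2) = 917/124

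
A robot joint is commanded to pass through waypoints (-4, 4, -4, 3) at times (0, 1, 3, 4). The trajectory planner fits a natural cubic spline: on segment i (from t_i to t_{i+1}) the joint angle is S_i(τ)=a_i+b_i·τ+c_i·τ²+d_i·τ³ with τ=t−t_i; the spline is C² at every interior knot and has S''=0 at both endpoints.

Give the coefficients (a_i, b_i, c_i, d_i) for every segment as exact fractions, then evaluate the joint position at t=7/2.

Δ: Δ0=8, Δ1=-4, Δ2=7
row 1: diag=6, rhs=-72; c'=1/3, d'=-12
row 2: denom=6−2·1/3=16/3; d'=(66−2·-12)/(16/3)=135/8
back: M2=135/8
back: M1=-12−1/3·135/8=-141/8
M: M0=0, M1=-141/8, M2=135/8, M3=0
seg 0: a=-4, c=M0/2=0, d=(M1−M0)/(6·1)=-47/16, b=Δ0−h0·(2M0+M1)/6=175/16
seg 1: a=4, c=M1/2=-141/16, d=(M2−M1)/(6·2)=23/8, b=Δ1−h1·(2M1+M2)/6=17/8
seg 2: a=-4, c=M2/2=135/16, d=(M3−M2)/(6·1)=-45/16, b=Δ2−h2·(2M2+M3)/6=11/8
t_q=7/2 → seg 2, τ=1/2; S=-4+11/8·τ+135/16·τ²+-45/16·τ³=-199/128

  seg 0: a=-4 b=175/16 c=0 d=-47/16
  seg 1: a=4 b=17/8 c=-141/16 d=23/8
  seg 2: a=-4 b=11/8 c=135/16 d=-45/16
S(7/2) = -199/128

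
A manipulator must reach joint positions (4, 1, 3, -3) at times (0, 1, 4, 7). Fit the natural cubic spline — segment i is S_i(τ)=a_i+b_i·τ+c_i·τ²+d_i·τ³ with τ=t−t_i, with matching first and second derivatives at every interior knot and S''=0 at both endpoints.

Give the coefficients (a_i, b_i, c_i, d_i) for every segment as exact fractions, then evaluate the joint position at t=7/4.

  seg 0: a=4 b=-313/87 c=0 d=52/87
  seg 1: a=1 b=-157/87 c=52/29 d=-253/783
  seg 2: a=3 b=20/87 c=-97/87 d=97/783
S(7/4) = 963/1856

Δ: Δ0=-3, Δ1=2/3, Δ2=-2
row 1: diag=8, rhs=22; c'=3/8, d'=11/4
row 2: denom=12−3·3/8=87/8; d'=(-16−3·11/4)/(87/8)=-194/87
back: M2=-194/87
back: M1=11/4−3/8·-194/87=104/29
M: M0=0, M1=104/29, M2=-194/87, M3=0
seg 0: a=4, c=M0/2=0, d=(M1−M0)/(6·1)=52/87, b=Δ0−h0·(2M0+M1)/6=-313/87
seg 1: a=1, c=M1/2=52/29, d=(M2−M1)/(6·3)=-253/783, b=Δ1−h1·(2M1+M2)/6=-157/87
seg 2: a=3, c=M2/2=-97/87, d=(M3−M2)/(6·3)=97/783, b=Δ2−h2·(2M2+M3)/6=20/87
t_q=7/4 → seg 1, τ=3/4; S=1+-157/87·τ+52/29·τ²+-253/783·τ³=963/1856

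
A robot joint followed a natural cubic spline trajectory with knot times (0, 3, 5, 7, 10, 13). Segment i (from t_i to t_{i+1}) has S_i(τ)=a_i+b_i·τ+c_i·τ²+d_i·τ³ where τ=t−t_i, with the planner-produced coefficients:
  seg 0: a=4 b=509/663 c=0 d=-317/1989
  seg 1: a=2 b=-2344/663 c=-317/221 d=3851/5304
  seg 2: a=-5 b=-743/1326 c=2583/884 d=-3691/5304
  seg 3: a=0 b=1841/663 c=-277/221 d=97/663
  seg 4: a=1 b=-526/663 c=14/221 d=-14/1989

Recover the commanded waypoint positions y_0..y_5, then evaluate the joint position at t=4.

y_0=4 y_1=2 y_2=-5 y_3=0 y_4=1 y_5=-1
S(4) = -3967/1768

y_0 = S_0(0) = a_0 = 4
y_1 = S_1(0) = a_1 = 2
y_2 = S_2(0) = a_2 = -5
y_3 = S_3(0) = a_3 = 0
y_4 = S_4(0) = a_4 = 1
y_5 = S_4(3) = -1
t_q=4 is in segment 1 (τ=1); S_1(τ)=-3967/1768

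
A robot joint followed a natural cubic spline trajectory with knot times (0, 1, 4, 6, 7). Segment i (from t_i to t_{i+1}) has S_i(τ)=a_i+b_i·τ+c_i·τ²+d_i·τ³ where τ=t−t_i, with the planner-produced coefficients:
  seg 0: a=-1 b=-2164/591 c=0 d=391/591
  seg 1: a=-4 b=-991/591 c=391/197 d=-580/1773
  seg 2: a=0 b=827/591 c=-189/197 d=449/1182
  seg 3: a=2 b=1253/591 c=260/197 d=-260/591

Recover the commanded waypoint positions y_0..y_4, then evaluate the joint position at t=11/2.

y_0=-1 y_1=-4 y_2=0 y_3=2 y_4=5
S(11/2) = 3853/3152

y_0 = S_0(0) = a_0 = -1
y_1 = S_1(0) = a_1 = -4
y_2 = S_2(0) = a_2 = 0
y_3 = S_3(0) = a_3 = 2
y_4 = S_3(1) = 5
t_q=11/2 is in segment 2 (τ=3/2); S_2(τ)=3853/3152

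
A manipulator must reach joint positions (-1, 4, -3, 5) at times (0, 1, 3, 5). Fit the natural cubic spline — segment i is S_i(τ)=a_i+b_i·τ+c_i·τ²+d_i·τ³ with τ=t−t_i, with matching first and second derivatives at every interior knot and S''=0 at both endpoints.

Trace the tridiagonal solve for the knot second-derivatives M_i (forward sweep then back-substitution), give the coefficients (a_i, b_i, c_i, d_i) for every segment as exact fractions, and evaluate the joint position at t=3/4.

Δ: Δ0=5, Δ1=-7/2, Δ2=4
row 1: diag=6, rhs=-51; c'=1/3, d'=-17/2
row 2: denom=8−2·1/3=22/3; d'=(45−2·-17/2)/(22/3)=93/11
back: M2=93/11
back: M1=-17/2−1/3·93/11=-249/22
M: M0=0, M1=-249/22, M2=93/11, M3=0
seg 0: a=-1, c=M0/2=0, d=(M1−M0)/(6·1)=-83/44, b=Δ0−h0·(2M0+M1)/6=303/44
seg 1: a=4, c=M1/2=-249/44, d=(M2−M1)/(6·2)=145/88, b=Δ1−h1·(2M1+M2)/6=27/22
seg 2: a=-3, c=M2/2=93/22, d=(M3−M2)/(6·2)=-31/44, b=Δ2−h2·(2M2+M3)/6=-18/11
t_q=3/4 → seg 0, τ=3/4; S=-1+303/44·τ+0·τ²+-83/44·τ³=9487/2816

  seg 0: a=-1 b=303/44 c=0 d=-83/44
  seg 1: a=4 b=27/22 c=-249/44 d=145/88
  seg 2: a=-3 b=-18/11 c=93/22 d=-31/44
S(3/4) = 9487/2816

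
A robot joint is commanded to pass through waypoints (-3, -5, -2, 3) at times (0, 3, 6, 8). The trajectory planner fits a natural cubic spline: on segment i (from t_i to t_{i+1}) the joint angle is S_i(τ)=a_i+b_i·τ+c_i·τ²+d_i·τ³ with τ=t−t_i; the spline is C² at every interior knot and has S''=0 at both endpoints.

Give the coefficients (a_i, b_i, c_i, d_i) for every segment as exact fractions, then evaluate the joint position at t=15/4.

  seg 0: a=-3 b=-221/222 c=0 d=73/1998
  seg 1: a=-5 b=-1/111 c=73/222 d=5/1998
  seg 2: a=-2 b=451/222 c=13/37 d=-13/222
S(15/4) = -22831/4736

Δ: Δ0=-2/3, Δ1=1, Δ2=5/2
row 1: diag=12, rhs=10; c'=1/4, d'=5/6
row 2: denom=10−3·1/4=37/4; d'=(9−3·5/6)/(37/4)=26/37
back: M2=26/37
back: M1=5/6−1/4·26/37=73/111
M: M0=0, M1=73/111, M2=26/37, M3=0
seg 0: a=-3, c=M0/2=0, d=(M1−M0)/(6·3)=73/1998, b=Δ0−h0·(2M0+M1)/6=-221/222
seg 1: a=-5, c=M1/2=73/222, d=(M2−M1)/(6·3)=5/1998, b=Δ1−h1·(2M1+M2)/6=-1/111
seg 2: a=-2, c=M2/2=13/37, d=(M3−M2)/(6·2)=-13/222, b=Δ2−h2·(2M2+M3)/6=451/222
t_q=15/4 → seg 1, τ=3/4; S=-5+-1/111·τ+73/222·τ²+5/1998·τ³=-22831/4736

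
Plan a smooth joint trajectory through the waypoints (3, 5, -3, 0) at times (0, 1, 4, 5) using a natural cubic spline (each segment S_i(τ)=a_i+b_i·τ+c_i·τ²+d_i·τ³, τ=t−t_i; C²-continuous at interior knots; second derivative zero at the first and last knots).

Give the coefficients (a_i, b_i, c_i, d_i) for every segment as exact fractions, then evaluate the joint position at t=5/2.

  seg 0: a=3 b=493/165 c=0 d=-163/165
  seg 1: a=5 b=4/165 c=-163/55 d=31/45
  seg 2: a=-3 b=139/165 c=178/55 d=-178/165
S(5/2) = 61/88

Δ: Δ0=2, Δ1=-8/3, Δ2=3
row 1: diag=8, rhs=-28; c'=3/8, d'=-7/2
row 2: denom=8−3·3/8=55/8; d'=(34−3·-7/2)/(55/8)=356/55
back: M2=356/55
back: M1=-7/2−3/8·356/55=-326/55
M: M0=0, M1=-326/55, M2=356/55, M3=0
seg 0: a=3, c=M0/2=0, d=(M1−M0)/(6·1)=-163/165, b=Δ0−h0·(2M0+M1)/6=493/165
seg 1: a=5, c=M1/2=-163/55, d=(M2−M1)/(6·3)=31/45, b=Δ1−h1·(2M1+M2)/6=4/165
seg 2: a=-3, c=M2/2=178/55, d=(M3−M2)/(6·1)=-178/165, b=Δ2−h2·(2M2+M3)/6=139/165
t_q=5/2 → seg 1, τ=3/2; S=5+4/165·τ+-163/55·τ²+31/45·τ³=61/88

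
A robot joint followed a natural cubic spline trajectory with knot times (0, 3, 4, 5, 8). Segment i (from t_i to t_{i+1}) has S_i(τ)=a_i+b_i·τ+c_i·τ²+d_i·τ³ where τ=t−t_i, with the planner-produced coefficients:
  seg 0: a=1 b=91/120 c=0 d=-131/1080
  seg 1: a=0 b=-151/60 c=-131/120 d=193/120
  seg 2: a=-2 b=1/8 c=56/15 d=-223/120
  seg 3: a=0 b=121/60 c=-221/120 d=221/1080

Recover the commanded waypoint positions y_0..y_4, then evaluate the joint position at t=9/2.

y_0=1 y_1=0 y_2=-2 y_3=0 y_4=-5
S(9/2) = -1187/960

y_0 = S_0(0) = a_0 = 1
y_1 = S_1(0) = a_1 = 0
y_2 = S_2(0) = a_2 = -2
y_3 = S_3(0) = a_3 = 0
y_4 = S_3(3) = -5
t_q=9/2 is in segment 2 (τ=1/2); S_2(τ)=-1187/960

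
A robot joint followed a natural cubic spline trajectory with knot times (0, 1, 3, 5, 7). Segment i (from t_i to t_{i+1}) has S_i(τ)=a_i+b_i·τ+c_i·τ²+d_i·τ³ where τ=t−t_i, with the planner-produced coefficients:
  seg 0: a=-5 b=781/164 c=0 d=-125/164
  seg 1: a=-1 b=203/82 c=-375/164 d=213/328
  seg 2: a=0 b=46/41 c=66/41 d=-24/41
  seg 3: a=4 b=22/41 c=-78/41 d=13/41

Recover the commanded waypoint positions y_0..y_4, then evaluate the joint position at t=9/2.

y_0=-5 y_1=-1 y_2=0 y_3=4 y_4=0
S(9/2) = 273/82

y_0 = S_0(0) = a_0 = -5
y_1 = S_1(0) = a_1 = -1
y_2 = S_2(0) = a_2 = 0
y_3 = S_3(0) = a_3 = 4
y_4 = S_3(2) = 0
t_q=9/2 is in segment 2 (τ=3/2); S_2(τ)=273/82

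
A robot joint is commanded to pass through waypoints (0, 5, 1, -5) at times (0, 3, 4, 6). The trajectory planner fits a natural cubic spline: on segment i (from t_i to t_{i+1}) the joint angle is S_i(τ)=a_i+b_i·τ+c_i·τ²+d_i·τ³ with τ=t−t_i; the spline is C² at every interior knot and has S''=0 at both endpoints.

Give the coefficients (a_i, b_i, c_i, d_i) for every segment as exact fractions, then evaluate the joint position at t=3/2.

Δ: Δ0=5/3, Δ1=-4, Δ2=-3
row 1: diag=8, rhs=-34; c'=1/8, d'=-17/4
row 2: denom=6−1·1/8=47/8; d'=(6−1·-17/4)/(47/8)=82/47
back: M2=82/47
back: M1=-17/4−1/8·82/47=-210/47
M: M0=0, M1=-210/47, M2=82/47, M3=0
seg 0: a=0, c=M0/2=0, d=(M1−M0)/(6·3)=-35/141, b=Δ0−h0·(2M0+M1)/6=550/141
seg 1: a=5, c=M1/2=-105/47, d=(M2−M1)/(6·1)=146/141, b=Δ1−h1·(2M1+M2)/6=-395/141
seg 2: a=1, c=M2/2=41/47, d=(M3−M2)/(6·2)=-41/282, b=Δ2−h2·(2M2+M3)/6=-587/141
t_q=3/2 → seg 0, τ=3/2; S=0+550/141·τ+0·τ²+-35/141·τ³=1885/376

  seg 0: a=0 b=550/141 c=0 d=-35/141
  seg 1: a=5 b=-395/141 c=-105/47 d=146/141
  seg 2: a=1 b=-587/141 c=41/47 d=-41/282
S(3/2) = 1885/376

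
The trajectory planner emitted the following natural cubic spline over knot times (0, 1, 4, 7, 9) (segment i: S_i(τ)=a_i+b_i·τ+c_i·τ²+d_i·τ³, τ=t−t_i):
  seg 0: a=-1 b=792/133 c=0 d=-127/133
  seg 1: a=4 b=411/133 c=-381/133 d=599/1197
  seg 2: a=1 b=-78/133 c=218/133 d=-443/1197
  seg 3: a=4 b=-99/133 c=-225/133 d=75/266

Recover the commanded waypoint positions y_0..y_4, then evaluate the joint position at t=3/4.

y_0=-1 y_1=4 y_2=1 y_3=4 y_4=-2
S(3/4) = 3725/1216

y_0 = S_0(0) = a_0 = -1
y_1 = S_1(0) = a_1 = 4
y_2 = S_2(0) = a_2 = 1
y_3 = S_3(0) = a_3 = 4
y_4 = S_3(2) = -2
t_q=3/4 is in segment 0 (τ=3/4); S_0(τ)=3725/1216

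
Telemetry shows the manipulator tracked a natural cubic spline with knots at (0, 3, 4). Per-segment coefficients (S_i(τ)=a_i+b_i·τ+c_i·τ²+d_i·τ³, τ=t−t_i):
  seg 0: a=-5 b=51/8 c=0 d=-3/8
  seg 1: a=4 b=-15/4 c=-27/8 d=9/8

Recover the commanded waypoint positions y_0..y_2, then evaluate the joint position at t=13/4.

y_0=-5 y_1=4 y_2=-2
S(13/4) = 1469/512

y_0 = S_0(0) = a_0 = -5
y_1 = S_1(0) = a_1 = 4
y_2 = S_1(1) = -2
t_q=13/4 is in segment 1 (τ=1/4); S_1(τ)=1469/512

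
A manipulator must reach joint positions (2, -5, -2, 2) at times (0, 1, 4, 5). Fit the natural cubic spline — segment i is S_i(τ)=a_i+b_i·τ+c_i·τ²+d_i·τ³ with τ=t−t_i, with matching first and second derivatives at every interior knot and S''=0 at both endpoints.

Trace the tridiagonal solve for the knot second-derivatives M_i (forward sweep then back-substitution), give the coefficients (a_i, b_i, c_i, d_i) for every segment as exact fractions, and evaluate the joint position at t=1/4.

  seg 0: a=2 b=-8 c=0 d=1
  seg 1: a=-5 b=-5 c=3 d=-1/3
  seg 2: a=-2 b=4 c=0 d=0
S(1/4) = 1/64

Δ: Δ0=-7, Δ1=1, Δ2=4
row 1: diag=8, rhs=48; c'=3/8, d'=6
row 2: denom=8−3·3/8=55/8; d'=(18−3·6)/(55/8)=0
back: M2=0
back: M1=6−3/8·0=6
M: M0=0, M1=6, M2=0, M3=0
seg 0: a=2, c=M0/2=0, d=(M1−M0)/(6·1)=1, b=Δ0−h0·(2M0+M1)/6=-8
seg 1: a=-5, c=M1/2=3, d=(M2−M1)/(6·3)=-1/3, b=Δ1−h1·(2M1+M2)/6=-5
seg 2: a=-2, c=M2/2=0, d=(M3−M2)/(6·1)=0, b=Δ2−h2·(2M2+M3)/6=4
t_q=1/4 → seg 0, τ=1/4; S=2+-8·τ+0·τ²+1·τ³=1/64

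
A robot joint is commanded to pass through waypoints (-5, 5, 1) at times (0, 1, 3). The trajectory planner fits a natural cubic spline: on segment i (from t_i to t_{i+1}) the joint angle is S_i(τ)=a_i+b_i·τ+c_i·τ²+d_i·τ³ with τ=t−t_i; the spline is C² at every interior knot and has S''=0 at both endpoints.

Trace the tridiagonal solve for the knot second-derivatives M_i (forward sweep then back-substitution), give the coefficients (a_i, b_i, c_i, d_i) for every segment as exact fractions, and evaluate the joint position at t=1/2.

Δ: Δ0=10, Δ1=-2
row 1: diag=6, rhs=-72; c'=1/3, d'=-12
back: M1=-12
M: M0=0, M1=-12, M2=0
seg 0: a=-5, c=M0/2=0, d=(M1−M0)/(6·1)=-2, b=Δ0−h0·(2M0+M1)/6=12
seg 1: a=5, c=M1/2=-6, d=(M2−M1)/(6·2)=1, b=Δ1−h1·(2M1+M2)/6=6
t_q=1/2 → seg 0, τ=1/2; S=-5+12·τ+0·τ²+-2·τ³=3/4

  seg 0: a=-5 b=12 c=0 d=-2
  seg 1: a=5 b=6 c=-6 d=1
S(1/2) = 3/4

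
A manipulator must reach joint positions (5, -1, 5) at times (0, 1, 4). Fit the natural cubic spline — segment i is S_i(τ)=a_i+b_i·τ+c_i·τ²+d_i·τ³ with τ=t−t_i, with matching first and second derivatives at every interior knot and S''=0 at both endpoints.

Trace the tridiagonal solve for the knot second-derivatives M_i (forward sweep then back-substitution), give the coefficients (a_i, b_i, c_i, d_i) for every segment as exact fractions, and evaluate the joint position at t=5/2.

Δ: Δ0=-6, Δ1=2
row 1: diag=8, rhs=48; c'=3/8, d'=6
back: M1=6
M: M0=0, M1=6, M2=0
seg 0: a=5, c=M0/2=0, d=(M1−M0)/(6·1)=1, b=Δ0−h0·(2M0+M1)/6=-7
seg 1: a=-1, c=M1/2=3, d=(M2−M1)/(6·3)=-1/3, b=Δ1−h1·(2M1+M2)/6=-4
t_q=5/2 → seg 1, τ=3/2; S=-1+-4·τ+3·τ²+-1/3·τ³=-11/8

  seg 0: a=5 b=-7 c=0 d=1
  seg 1: a=-1 b=-4 c=3 d=-1/3
S(5/2) = -11/8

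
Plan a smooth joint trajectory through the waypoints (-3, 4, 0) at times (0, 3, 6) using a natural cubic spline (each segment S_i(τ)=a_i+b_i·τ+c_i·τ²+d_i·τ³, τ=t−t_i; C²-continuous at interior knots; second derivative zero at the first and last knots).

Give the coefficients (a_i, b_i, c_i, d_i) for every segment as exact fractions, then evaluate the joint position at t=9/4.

  seg 0: a=-3 b=13/4 c=0 d=-11/108
  seg 1: a=4 b=1/2 c=-11/12 d=11/108
S(9/4) = 807/256

Δ: Δ0=7/3, Δ1=-4/3
row 1: diag=12, rhs=-22; c'=1/4, d'=-11/6
back: M1=-11/6
M: M0=0, M1=-11/6, M2=0
seg 0: a=-3, c=M0/2=0, d=(M1−M0)/(6·3)=-11/108, b=Δ0−h0·(2M0+M1)/6=13/4
seg 1: a=4, c=M1/2=-11/12, d=(M2−M1)/(6·3)=11/108, b=Δ1−h1·(2M1+M2)/6=1/2
t_q=9/4 → seg 0, τ=9/4; S=-3+13/4·τ+0·τ²+-11/108·τ³=807/256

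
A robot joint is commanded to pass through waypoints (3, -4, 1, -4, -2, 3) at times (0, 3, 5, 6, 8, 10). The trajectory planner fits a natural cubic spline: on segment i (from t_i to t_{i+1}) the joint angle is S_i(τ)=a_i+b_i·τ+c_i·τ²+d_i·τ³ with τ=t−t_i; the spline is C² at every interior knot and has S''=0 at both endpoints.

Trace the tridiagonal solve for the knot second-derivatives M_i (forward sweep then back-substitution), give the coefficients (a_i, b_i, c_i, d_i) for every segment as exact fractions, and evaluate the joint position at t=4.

  seg 0: a=3 b=-17287/3576 c=0 d=2981/10728
  seg 1: a=-4 b=4771/1788 c=2981/1192 d=-2311/1788
  seg 2: a=1 b=-5075/1788 c=-6263/1192 d=11059/3576
  seg 3: a=-4 b=-14551/3576 c=1199/298 d=-10649/14304
  seg 4: a=-2 b=5527/1788 c=-1057/2384 d=1057/14304
S(4) = -147/1192

Δ: Δ0=-7/3, Δ1=5/2, Δ2=-5, Δ3=1, Δ4=5/2
row 1: diag=10, rhs=29; c'=1/5, d'=29/10
row 2: denom=6−2·1/5=28/5; d'=(-45−2·29/10)/(28/5)=-127/14
row 3: denom=6−1·5/28=163/28; d'=(36−1·-127/14)/(163/28)=1262/163
row 4: denom=8−2·56/163=1192/163; d'=(9−2·1262/163)/(1192/163)=-1057/1192
back: M4=-1057/1192
back: M3=1262/163−56/163·-1057/1192=1199/149
back: M2=-127/14−5/28·1199/149=-6263/596
back: M1=29/10−1/5·-6263/596=2981/596
M: M0=0, M1=2981/596, M2=-6263/596, M3=1199/149, M4=-1057/1192, M5=0
seg 0: a=3, c=M0/2=0, d=(M1−M0)/(6·3)=2981/10728, b=Δ0−h0·(2M0+M1)/6=-17287/3576
seg 1: a=-4, c=M1/2=2981/1192, d=(M2−M1)/(6·2)=-2311/1788, b=Δ1−h1·(2M1+M2)/6=4771/1788
seg 2: a=1, c=M2/2=-6263/1192, d=(M3−M2)/(6·1)=11059/3576, b=Δ2−h2·(2M2+M3)/6=-5075/1788
seg 3: a=-4, c=M3/2=1199/298, d=(M4−M3)/(6·2)=-10649/14304, b=Δ3−h3·(2M3+M4)/6=-14551/3576
seg 4: a=-2, c=M4/2=-1057/2384, d=(M5−M4)/(6·2)=1057/14304, b=Δ4−h4·(2M4+M5)/6=5527/1788
t_q=4 → seg 1, τ=1; S=-4+4771/1788·τ+2981/1192·τ²+-2311/1788·τ³=-147/1192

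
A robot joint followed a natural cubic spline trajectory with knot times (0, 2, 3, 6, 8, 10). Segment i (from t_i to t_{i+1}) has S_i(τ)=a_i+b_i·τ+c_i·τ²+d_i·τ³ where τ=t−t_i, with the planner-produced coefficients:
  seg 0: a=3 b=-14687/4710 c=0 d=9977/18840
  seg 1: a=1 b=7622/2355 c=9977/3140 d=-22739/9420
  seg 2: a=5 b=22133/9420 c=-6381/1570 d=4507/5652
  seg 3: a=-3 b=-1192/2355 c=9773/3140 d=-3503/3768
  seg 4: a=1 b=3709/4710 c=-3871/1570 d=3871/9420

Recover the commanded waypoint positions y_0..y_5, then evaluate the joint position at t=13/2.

y_0=3 y_1=1 y_2=5 y_3=-3 y_4=1 y_5=-4
S(13/2) = -130181/50240

y_0 = S_0(0) = a_0 = 3
y_1 = S_1(0) = a_1 = 1
y_2 = S_2(0) = a_2 = 5
y_3 = S_3(0) = a_3 = -3
y_4 = S_4(0) = a_4 = 1
y_5 = S_4(2) = -4
t_q=13/2 is in segment 3 (τ=1/2); S_3(τ)=-130181/50240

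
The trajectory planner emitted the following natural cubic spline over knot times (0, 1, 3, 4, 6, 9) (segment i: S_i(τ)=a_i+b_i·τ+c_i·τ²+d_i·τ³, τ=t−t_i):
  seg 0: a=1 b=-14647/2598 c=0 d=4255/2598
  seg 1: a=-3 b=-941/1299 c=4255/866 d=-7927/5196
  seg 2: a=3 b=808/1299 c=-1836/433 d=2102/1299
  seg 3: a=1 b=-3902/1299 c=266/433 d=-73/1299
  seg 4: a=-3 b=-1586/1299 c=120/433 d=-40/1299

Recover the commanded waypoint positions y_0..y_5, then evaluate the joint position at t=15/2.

y_0 = S_0(0) = a_0 = 1
y_1 = S_1(0) = a_1 = -3
y_2 = S_2(0) = a_2 = 3
y_3 = S_3(0) = a_3 = 1
y_4 = S_4(0) = a_4 = -3
y_5 = S_4(3) = -5
t_q=15/2 is in segment 4 (τ=3/2); S_4(τ)=-1867/433

y_0=1 y_1=-3 y_2=3 y_3=1 y_4=-3 y_5=-5
S(15/2) = -1867/433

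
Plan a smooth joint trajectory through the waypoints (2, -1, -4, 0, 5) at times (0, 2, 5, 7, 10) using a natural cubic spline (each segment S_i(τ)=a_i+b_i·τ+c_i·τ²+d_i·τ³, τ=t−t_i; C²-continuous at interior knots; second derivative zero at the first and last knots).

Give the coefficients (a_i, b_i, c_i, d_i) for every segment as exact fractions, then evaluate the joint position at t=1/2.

  seg 0: a=2 b=-1217/870 c=0 d=-11/435
  seg 1: a=-1 b=-1481/870 c=-22/145 d=1007/7830
  seg 2: a=-4 b=374/435 c=175/174 d=-379/1740
  seg 3: a=0 b=329/145 c=-131/435 d=131/3915
S(1/2) = 301/232

Δ: Δ0=-3/2, Δ1=-1, Δ2=2, Δ3=5/3
row 1: diag=10, rhs=3; c'=3/10, d'=3/10
row 2: denom=10−3·3/10=91/10; d'=(18−3·3/10)/(91/10)=171/91
row 3: denom=10−2·20/91=870/91; d'=(-2−2·171/91)/(870/91)=-262/435
back: M3=-262/435
back: M2=171/91−20/91·-262/435=175/87
back: M1=3/10−3/10·175/87=-44/145
M: M0=0, M1=-44/145, M2=175/87, M3=-262/435, M4=0
seg 0: a=2, c=M0/2=0, d=(M1−M0)/(6·2)=-11/435, b=Δ0−h0·(2M0+M1)/6=-1217/870
seg 1: a=-1, c=M1/2=-22/145, d=(M2−M1)/(6·3)=1007/7830, b=Δ1−h1·(2M1+M2)/6=-1481/870
seg 2: a=-4, c=M2/2=175/174, d=(M3−M2)/(6·2)=-379/1740, b=Δ2−h2·(2M2+M3)/6=374/435
seg 3: a=0, c=M3/2=-131/435, d=(M4−M3)/(6·3)=131/3915, b=Δ3−h3·(2M3+M4)/6=329/145
t_q=1/2 → seg 0, τ=1/2; S=2+-1217/870·τ+0·τ²+-11/435·τ³=301/232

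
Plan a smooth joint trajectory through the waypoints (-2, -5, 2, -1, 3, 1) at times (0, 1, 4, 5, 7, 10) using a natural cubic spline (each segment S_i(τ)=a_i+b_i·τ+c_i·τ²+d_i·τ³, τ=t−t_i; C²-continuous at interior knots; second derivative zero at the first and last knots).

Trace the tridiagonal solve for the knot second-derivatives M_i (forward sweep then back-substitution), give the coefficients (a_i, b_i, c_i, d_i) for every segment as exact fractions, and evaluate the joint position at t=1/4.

Δ: Δ0=-3, Δ1=7/3, Δ2=-3, Δ3=2, Δ4=-2/3
row 1: diag=8, rhs=32; c'=3/8, d'=4
row 2: denom=8−3·3/8=55/8; d'=(-32−3·4)/(55/8)=-32/5
row 3: denom=6−1·8/55=322/55; d'=(30−1·-32/5)/(322/55)=143/23
row 4: denom=10−2·55/161=1500/161; d'=(-16−2·143/23)/(1500/161)=-763/250
back: M4=-763/250
back: M3=143/23−55/161·-763/250=363/50
back: M2=-32/5−8/55·363/50=-932/125
back: M1=4−3/8·-932/125=1699/250
M: M0=0, M1=1699/250, M2=-932/125, M3=363/50, M4=-763/250, M5=0
seg 0: a=-2, c=M0/2=0, d=(M1−M0)/(6·1)=1699/1500, b=Δ0−h0·(2M0+M1)/6=-6199/1500
seg 1: a=-5, c=M1/2=1699/500, d=(M2−M1)/(6·3)=-3563/4500, b=Δ1−h1·(2M1+M2)/6=-551/750
seg 2: a=2, c=M2/2=-466/125, d=(M3−M2)/(6·1)=3679/1500, b=Δ2−h2·(2M2+M3)/6=-2587/1500
seg 3: a=-1, c=M3/2=363/100, d=(M4−M3)/(6·2)=-1289/1500, b=Δ3−h3·(2M3+M4)/6=-1367/750
seg 4: a=3, c=M4/2=-763/500, d=(M5−M4)/(6·3)=763/4500, b=Δ4−h4·(2M4+M5)/6=1789/750
t_q=1/4 → seg 0, τ=1/4; S=-2+-6199/1500·τ+0·τ²+1699/1500·τ³=-19299/6400

  seg 0: a=-2 b=-6199/1500 c=0 d=1699/1500
  seg 1: a=-5 b=-551/750 c=1699/500 d=-3563/4500
  seg 2: a=2 b=-2587/1500 c=-466/125 d=3679/1500
  seg 3: a=-1 b=-1367/750 c=363/100 d=-1289/1500
  seg 4: a=3 b=1789/750 c=-763/500 d=763/4500
S(1/4) = -19299/6400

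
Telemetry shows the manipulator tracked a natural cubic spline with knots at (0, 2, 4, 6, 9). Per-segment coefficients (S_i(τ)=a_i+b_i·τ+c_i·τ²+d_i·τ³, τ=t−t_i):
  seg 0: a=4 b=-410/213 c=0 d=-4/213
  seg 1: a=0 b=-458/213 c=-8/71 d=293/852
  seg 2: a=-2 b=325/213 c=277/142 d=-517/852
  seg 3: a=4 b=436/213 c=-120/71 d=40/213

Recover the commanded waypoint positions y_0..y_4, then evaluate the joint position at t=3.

y_0=4 y_1=0 y_2=-2 y_3=4 y_4=0
S(3) = -545/284

y_0 = S_0(0) = a_0 = 4
y_1 = S_1(0) = a_1 = 0
y_2 = S_2(0) = a_2 = -2
y_3 = S_3(0) = a_3 = 4
y_4 = S_3(3) = 0
t_q=3 is in segment 1 (τ=1); S_1(τ)=-545/284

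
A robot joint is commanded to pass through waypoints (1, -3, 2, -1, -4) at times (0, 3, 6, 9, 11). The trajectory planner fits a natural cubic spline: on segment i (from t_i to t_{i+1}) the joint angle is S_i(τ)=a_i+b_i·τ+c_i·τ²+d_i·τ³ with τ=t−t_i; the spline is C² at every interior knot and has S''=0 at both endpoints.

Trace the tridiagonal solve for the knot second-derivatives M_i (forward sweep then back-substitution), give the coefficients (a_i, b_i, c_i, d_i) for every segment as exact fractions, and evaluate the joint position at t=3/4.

  seg 0: a=1 b=-1921/828 c=0 d=817/7452
  seg 1: a=-3 b=265/414 c=817/828 d=-1601/7452
  seg 2: a=2 b=629/828 c=-196/207 d=895/7452
  seg 3: a=-1 b=-695/414 c=37/276 d=-37/1656
S(3/4) = -4085/5888

Δ: Δ0=-4/3, Δ1=5/3, Δ2=-1, Δ3=-3/2
row 1: diag=12, rhs=18; c'=1/4, d'=3/2
row 2: denom=12−3·1/4=45/4; d'=(-16−3·3/2)/(45/4)=-82/45
row 3: denom=10−3·4/15=46/5; d'=(-3−3·-82/45)/(46/5)=37/138
back: M3=37/138
back: M2=-82/45−4/15·37/138=-392/207
back: M1=3/2−1/4·-392/207=817/414
M: M0=0, M1=817/414, M2=-392/207, M3=37/138, M4=0
seg 0: a=1, c=M0/2=0, d=(M1−M0)/(6·3)=817/7452, b=Δ0−h0·(2M0+M1)/6=-1921/828
seg 1: a=-3, c=M1/2=817/828, d=(M2−M1)/(6·3)=-1601/7452, b=Δ1−h1·(2M1+M2)/6=265/414
seg 2: a=2, c=M2/2=-196/207, d=(M3−M2)/(6·3)=895/7452, b=Δ2−h2·(2M2+M3)/6=629/828
seg 3: a=-1, c=M3/2=37/276, d=(M4−M3)/(6·2)=-37/1656, b=Δ3−h3·(2M3+M4)/6=-695/414
t_q=3/4 → seg 0, τ=3/4; S=1+-1921/828·τ+0·τ²+817/7452·τ³=-4085/5888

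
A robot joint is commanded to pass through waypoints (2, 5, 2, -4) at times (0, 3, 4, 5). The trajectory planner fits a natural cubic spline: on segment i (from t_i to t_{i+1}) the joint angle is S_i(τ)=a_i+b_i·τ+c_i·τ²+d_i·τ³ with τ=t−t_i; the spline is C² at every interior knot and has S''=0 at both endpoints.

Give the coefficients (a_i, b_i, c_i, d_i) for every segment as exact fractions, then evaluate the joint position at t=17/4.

  seg 0: a=2 b=70/31 c=0 d=-13/93
  seg 1: a=5 b=-47/31 c=-39/31 d=-7/31
  seg 2: a=2 b=-146/31 c=-60/31 d=20/31
S(17/4) = 353/496

Δ: Δ0=1, Δ1=-3, Δ2=-6
row 1: diag=8, rhs=-24; c'=1/8, d'=-3
row 2: denom=4−1·1/8=31/8; d'=(-18−1·-3)/(31/8)=-120/31
back: M2=-120/31
back: M1=-3−1/8·-120/31=-78/31
M: M0=0, M1=-78/31, M2=-120/31, M3=0
seg 0: a=2, c=M0/2=0, d=(M1−M0)/(6·3)=-13/93, b=Δ0−h0·(2M0+M1)/6=70/31
seg 1: a=5, c=M1/2=-39/31, d=(M2−M1)/(6·1)=-7/31, b=Δ1−h1·(2M1+M2)/6=-47/31
seg 2: a=2, c=M2/2=-60/31, d=(M3−M2)/(6·1)=20/31, b=Δ2−h2·(2M2+M3)/6=-146/31
t_q=17/4 → seg 2, τ=1/4; S=2+-146/31·τ+-60/31·τ²+20/31·τ³=353/496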